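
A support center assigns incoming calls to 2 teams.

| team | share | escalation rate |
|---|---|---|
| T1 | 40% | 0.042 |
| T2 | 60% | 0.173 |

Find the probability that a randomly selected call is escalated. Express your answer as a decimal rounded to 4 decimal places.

P(E) ≈ 0.1206

P(E) = P(E|T1)·P(T1) + P(E|T2)·P(T2)
      = 0.042·0.4 + 0.173·0.6
      = 0.0168 + 0.1038 = 0.1206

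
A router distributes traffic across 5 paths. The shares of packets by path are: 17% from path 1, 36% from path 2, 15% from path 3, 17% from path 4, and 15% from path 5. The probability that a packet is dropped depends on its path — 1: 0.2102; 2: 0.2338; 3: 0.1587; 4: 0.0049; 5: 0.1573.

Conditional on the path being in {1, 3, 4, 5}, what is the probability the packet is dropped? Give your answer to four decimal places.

Let S = {1, 3, 4, 5}.
P(S) = 0.17 + 0.15 + 0.17 + 0.15 = 0.64.
P(L ∩ S) = 0.2102·0.17 + 0.1587·0.15 + 0.0049·0.17 + 0.1573·0.15 = 0.035734 + 0.023805 + 0.000833 + 0.023595 = 0.083967.
P(L | S) = 0.083967 / 0.64 = 0.131198…

P(L|S) ≈ 0.1312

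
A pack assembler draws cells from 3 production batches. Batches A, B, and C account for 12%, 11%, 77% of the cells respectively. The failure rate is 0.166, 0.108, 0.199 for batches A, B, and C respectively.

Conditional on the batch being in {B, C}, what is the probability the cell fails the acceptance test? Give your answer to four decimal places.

0.1876

Let S = {B, C}.
P(S) = 0.11 + 0.77 = 0.88.
P(F ∩ S) = 0.108·0.11 + 0.199·0.77 = 0.01188 + 0.15323 = 0.16511.
P(F | S) = 0.16511 / 0.88 = 0.187625…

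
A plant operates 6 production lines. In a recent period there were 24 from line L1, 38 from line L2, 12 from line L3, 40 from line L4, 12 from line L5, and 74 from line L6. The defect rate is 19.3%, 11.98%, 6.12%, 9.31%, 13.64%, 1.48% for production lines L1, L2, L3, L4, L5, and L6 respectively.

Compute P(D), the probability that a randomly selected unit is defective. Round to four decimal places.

Total: 24 + 38 + 12 + 40 + 12 + 74 = 200.
P(L1) = 24/200 = 0.12. P(L2) = 38/200 = 0.19. P(L3) = 12/200 = 0.06. P(L4) = 40/200 = 0.2. P(L5) = 12/200 = 0.06. P(L6) = 74/200 = 0.37.
Using total probability over the partition,
P(D) = P(D|L1)·P(L1) + P(D|L2)·P(L2) + P(D|L3)·P(L3) + P(D|L4)·P(L4) + P(D|L5)·P(L5) + P(D|L6)·P(L6)
      = 0.193·0.12 + 0.1198·0.19 + 0.0612·0.06 + 0.0931·0.2 + 0.1364·0.06 + 0.0148·0.37
      = 0.02316 + 0.022762 + 0.003672 + 0.01862 + 0.008184 + 0.005476 = 0.081874

0.0819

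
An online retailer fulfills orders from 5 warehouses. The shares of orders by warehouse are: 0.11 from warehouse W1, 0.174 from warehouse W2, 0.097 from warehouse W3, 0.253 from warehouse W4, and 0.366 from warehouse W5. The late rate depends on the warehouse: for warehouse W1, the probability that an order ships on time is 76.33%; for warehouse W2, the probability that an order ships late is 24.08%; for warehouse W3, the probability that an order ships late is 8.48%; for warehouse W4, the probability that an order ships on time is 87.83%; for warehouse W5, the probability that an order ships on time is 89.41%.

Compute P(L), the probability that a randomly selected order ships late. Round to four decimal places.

P(L|W1) = 1 − 0.7633 = 0.2367.
P(L|W4) = 1 − 0.8783 = 0.1217.
P(L|W5) = 1 − 0.8941 = 0.1059.
Summing over the partition,
P(L) = P(L|W1)·P(W1) + P(L|W2)·P(W2) + P(L|W3)·P(W3) + P(L|W4)·P(W4) + P(L|W5)·P(W5)
      = 0.2367·0.11 + 0.2408·0.174 + 0.0848·0.097 + 0.1217·0.253 + 0.1059·0.366
      = 0.026037 + 0.0418992 + 0.0082256 + 0.0307901 + 0.0387594 = 0.1457113

0.1457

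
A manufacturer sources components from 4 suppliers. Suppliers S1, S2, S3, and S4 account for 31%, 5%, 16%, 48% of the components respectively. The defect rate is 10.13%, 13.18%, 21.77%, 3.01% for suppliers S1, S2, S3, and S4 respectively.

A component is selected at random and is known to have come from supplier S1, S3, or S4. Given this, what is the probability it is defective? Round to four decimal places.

0.0849

Let S = {S1, S3, S4}.
P(S) = 0.31 + 0.16 + 0.48 = 0.95.
P(D ∩ S) = 0.1013·0.31 + 0.2177·0.16 + 0.0301·0.48 = 0.031403 + 0.034832 + 0.014448 = 0.080683.
P(D | S) = 0.080683 / 0.95 = 0.084929…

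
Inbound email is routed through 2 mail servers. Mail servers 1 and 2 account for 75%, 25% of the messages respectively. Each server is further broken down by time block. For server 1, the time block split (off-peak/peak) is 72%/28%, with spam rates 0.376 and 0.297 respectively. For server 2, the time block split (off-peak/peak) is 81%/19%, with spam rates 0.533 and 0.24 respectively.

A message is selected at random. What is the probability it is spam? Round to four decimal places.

P(S|1) = 0.72·0.376 + 0.28·0.297 = 0.27072 + 0.08316 = 0.35388
P(S|2) = 0.81·0.533 + 0.19·0.24 = 0.43173 + 0.0456 = 0.47733
By total probability over the outer partition,
P(S) = 0.75·0.35388 + 0.25·0.47733
      = 0.26541 + 0.1193325 = 0.3847425

0.3847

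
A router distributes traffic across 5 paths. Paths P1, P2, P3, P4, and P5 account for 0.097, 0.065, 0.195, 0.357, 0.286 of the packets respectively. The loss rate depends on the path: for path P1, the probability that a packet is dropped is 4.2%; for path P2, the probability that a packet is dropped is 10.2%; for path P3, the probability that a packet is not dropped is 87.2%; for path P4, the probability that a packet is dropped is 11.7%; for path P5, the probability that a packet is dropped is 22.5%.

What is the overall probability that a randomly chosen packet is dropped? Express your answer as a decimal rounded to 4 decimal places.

0.1418

P(L|P3) = 1 − 0.872 = 0.128.
P(L) = P(L|P1)·P(P1) + P(L|P2)·P(P2) + P(L|P3)·P(P3) + P(L|P4)·P(P4) + P(L|P5)·P(P5)
      = 0.042·0.097 + 0.102·0.065 + 0.128·0.195 + 0.117·0.357 + 0.225·0.286
      = 0.004074 + 0.00663 + 0.02496 + 0.041769 + 0.06435 = 0.141783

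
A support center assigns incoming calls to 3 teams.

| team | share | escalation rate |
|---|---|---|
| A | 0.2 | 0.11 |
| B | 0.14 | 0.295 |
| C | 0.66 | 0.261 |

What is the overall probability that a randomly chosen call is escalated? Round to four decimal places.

P(E) ≈ 0.2356

P(E) = P(E|A)·P(A) + P(E|B)·P(B) + P(E|C)·P(C)
      = 0.11·0.2 + 0.295·0.14 + 0.261·0.66
      = 0.022 + 0.0413 + 0.17226 = 0.23556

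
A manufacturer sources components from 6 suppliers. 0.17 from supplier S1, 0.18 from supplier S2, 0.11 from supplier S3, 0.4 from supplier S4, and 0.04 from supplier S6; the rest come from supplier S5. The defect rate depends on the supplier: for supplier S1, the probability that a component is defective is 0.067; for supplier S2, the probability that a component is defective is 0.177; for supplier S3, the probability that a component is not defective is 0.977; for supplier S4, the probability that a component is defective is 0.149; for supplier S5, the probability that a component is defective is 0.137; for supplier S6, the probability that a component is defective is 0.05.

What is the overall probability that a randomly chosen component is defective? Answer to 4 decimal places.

P(S5) = 1 − (0.17 + 0.18 + 0.11 + 0.4 + 0.04) = 0.1.
P(D|S3) = 1 − 0.977 = 0.023.
Summing over the partition,
P(D) = P(D|S1)·P(S1) + P(D|S2)·P(S2) + P(D|S3)·P(S3) + P(D|S4)·P(S4) + P(D|S5)·P(S5) + P(D|S6)·P(S6)
      = 0.067·0.17 + 0.177·0.18 + 0.023·0.11 + 0.149·0.4 + 0.137·0.1 + 0.05·0.04
      = 0.01139 + 0.03186 + 0.00253 + 0.0596 + 0.0137 + 0.002 = 0.12108

P(D) ≈ 0.1211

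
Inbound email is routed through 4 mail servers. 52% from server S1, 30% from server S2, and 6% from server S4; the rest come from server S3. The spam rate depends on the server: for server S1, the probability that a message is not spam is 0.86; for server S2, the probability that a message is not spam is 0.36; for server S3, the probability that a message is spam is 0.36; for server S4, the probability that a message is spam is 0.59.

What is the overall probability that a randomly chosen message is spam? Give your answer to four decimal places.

P(S) ≈ 0.3434

P(S3) = 1 − (0.52 + 0.3 + 0.06) = 0.12.
P(S|S1) = 1 − 0.86 = 0.14.
P(S|S2) = 1 − 0.36 = 0.64.
Summing over the partition,
P(S) = P(S|S1)·P(S1) + P(S|S2)·P(S2) + P(S|S3)·P(S3) + P(S|S4)·P(S4)
      = 0.14·0.52 + 0.64·0.3 + 0.36·0.12 + 0.59·0.06
      = 0.0728 + 0.192 + 0.0432 + 0.0354 = 0.3434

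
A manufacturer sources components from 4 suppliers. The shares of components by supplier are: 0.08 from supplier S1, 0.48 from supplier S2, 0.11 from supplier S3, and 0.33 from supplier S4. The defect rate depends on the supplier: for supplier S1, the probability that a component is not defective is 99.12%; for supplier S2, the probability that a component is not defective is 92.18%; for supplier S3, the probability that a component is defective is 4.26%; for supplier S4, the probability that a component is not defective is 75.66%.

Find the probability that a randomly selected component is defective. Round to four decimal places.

P(D|S1) = 1 − 0.9912 = 0.0088.
P(D|S2) = 1 − 0.9218 = 0.0782.
P(D|S4) = 1 − 0.7566 = 0.2434.
P(D) = P(D|S1)·P(S1) + P(D|S2)·P(S2) + P(D|S3)·P(S3) + P(D|S4)·P(S4)
      = 0.0088·0.08 + 0.0782·0.48 + 0.0426·0.11 + 0.2434·0.33
      = 0.000704 + 0.037536 + 0.004686 + 0.080322 = 0.123248

0.1232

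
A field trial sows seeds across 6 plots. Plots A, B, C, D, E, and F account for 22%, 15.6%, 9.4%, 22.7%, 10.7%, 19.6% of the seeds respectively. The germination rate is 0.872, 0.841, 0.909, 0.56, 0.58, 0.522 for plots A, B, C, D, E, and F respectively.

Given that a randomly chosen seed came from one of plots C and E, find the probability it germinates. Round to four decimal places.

Let S = {C, E}.
P(S) = 0.094 + 0.107 = 0.201.
P(G ∩ S) = 0.909·0.094 + 0.58·0.107 = 0.085446 + 0.06206 = 0.147506.
P(G | S) = 0.147506 / 0.201 = 0.733861…

P(G|S) ≈ 0.7339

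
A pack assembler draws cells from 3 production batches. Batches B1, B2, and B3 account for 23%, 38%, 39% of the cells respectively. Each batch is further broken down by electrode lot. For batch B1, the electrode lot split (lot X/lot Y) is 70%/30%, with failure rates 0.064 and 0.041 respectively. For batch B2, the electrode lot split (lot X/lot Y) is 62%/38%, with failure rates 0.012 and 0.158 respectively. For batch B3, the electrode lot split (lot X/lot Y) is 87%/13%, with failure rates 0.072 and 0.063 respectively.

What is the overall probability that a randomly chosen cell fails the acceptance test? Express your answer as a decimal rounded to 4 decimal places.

0.0664

P(F|B1) = 0.7·0.064 + 0.3·0.041 = 0.0448 + 0.0123 = 0.0571
P(F|B2) = 0.62·0.012 + 0.38·0.158 = 0.00744 + 0.06004 = 0.06748
P(F|B3) = 0.87·0.072 + 0.13·0.063 = 0.06264 + 0.00819 = 0.07083
Then overall,
P(F) = 0.23·0.0571 + 0.38·0.06748 + 0.39·0.07083
      = 0.013133 + 0.0256424 + 0.0276237 = 0.0663991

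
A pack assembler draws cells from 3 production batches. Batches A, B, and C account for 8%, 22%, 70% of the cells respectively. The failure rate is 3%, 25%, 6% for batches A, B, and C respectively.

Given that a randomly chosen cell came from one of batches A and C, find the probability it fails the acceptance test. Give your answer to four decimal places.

P(F|S) ≈ 0.0569

Let S = {A, C}.
P(S) = 0.08 + 0.7 = 0.78.
P(F ∩ S) = 0.03·0.08 + 0.06·0.7 = 0.0024 + 0.042 = 0.0444.
P(F | S) = 0.0444 / 0.78 = 0.056923…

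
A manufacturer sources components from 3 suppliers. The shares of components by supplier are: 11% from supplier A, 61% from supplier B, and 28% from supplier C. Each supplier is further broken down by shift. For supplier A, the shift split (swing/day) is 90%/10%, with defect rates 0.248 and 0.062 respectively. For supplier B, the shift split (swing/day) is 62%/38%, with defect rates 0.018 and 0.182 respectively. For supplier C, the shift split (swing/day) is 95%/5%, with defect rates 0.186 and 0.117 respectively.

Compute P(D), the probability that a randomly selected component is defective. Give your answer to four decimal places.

0.1253

P(D|A) = 0.9·0.248 + 0.1·0.062 = 0.2232 + 0.0062 = 0.2294
P(D|B) = 0.62·0.018 + 0.38·0.182 = 0.01116 + 0.06916 = 0.08032
P(D|C) = 0.95·0.186 + 0.05·0.117 = 0.1767 + 0.00585 = 0.18255
Then overall,
P(D) = 0.11·0.2294 + 0.61·0.08032 + 0.28·0.18255
      = 0.025234 + 0.0489952 + 0.051114 = 0.1253432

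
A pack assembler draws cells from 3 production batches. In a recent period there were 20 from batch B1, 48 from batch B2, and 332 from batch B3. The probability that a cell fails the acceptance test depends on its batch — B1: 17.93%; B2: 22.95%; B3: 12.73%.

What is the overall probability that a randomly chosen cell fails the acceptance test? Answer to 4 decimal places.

Total: 20 + 48 + 332 = 400.
P(B1) = 20/400 = 0.05. P(B2) = 48/400 = 0.12. P(B3) = 332/400 = 0.83.
By the law of total probability,
P(F) = P(F|B1)·P(B1) + P(F|B2)·P(B2) + P(F|B3)·P(B3)
      = 0.1793·0.05 + 0.2295·0.12 + 0.1273·0.83
      = 0.008965 + 0.02754 + 0.105659 = 0.142164

0.1422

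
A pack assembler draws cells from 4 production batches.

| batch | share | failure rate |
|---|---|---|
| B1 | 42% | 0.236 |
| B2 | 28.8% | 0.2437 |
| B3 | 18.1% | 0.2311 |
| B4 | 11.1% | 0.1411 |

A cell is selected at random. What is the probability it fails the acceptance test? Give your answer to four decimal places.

0.2268

P(F) = P(F|B1)·P(B1) + P(F|B2)·P(B2) + P(F|B3)·P(B3) + P(F|B4)·P(B4)
      = 0.236·0.42 + 0.2437·0.288 + 0.2311·0.181 + 0.1411·0.111
      = 0.09912 + 0.0701856 + 0.0418291 + 0.0156621 = 0.2267968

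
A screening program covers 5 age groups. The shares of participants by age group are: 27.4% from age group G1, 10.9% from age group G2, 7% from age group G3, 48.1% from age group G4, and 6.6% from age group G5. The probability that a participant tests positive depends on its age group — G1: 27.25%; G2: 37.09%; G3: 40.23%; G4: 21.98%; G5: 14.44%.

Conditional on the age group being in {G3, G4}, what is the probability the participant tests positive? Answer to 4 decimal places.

P(T|S) ≈ 0.2430

Let S = {G3, G4}.
P(S) = 0.07 + 0.481 = 0.551.
P(T ∩ S) = 0.4023·0.07 + 0.2198·0.481 = 0.028161 + 0.1057238 = 0.1338848.
P(T | S) = 0.1338848 / 0.551 = 0.242985…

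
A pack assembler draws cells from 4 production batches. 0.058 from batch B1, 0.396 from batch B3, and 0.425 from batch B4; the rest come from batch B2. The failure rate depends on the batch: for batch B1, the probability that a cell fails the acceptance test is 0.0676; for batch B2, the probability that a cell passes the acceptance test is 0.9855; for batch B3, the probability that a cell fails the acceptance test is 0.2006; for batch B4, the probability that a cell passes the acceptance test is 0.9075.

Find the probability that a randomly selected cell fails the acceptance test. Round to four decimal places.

P(F) ≈ 0.1244

P(B2) = 1 − (0.058 + 0.396 + 0.425) = 0.121.
P(F|B2) = 1 − 0.9855 = 0.0145.
P(F|B4) = 1 − 0.9075 = 0.0925.
P(F) = P(F|B1)·P(B1) + P(F|B2)·P(B2) + P(F|B3)·P(B3) + P(F|B4)·P(B4)
      = 0.0676·0.058 + 0.0145·0.121 + 0.2006·0.396 + 0.0925·0.425
      = 0.0039208 + 0.0017545 + 0.0794376 + 0.0393125 = 0.1244254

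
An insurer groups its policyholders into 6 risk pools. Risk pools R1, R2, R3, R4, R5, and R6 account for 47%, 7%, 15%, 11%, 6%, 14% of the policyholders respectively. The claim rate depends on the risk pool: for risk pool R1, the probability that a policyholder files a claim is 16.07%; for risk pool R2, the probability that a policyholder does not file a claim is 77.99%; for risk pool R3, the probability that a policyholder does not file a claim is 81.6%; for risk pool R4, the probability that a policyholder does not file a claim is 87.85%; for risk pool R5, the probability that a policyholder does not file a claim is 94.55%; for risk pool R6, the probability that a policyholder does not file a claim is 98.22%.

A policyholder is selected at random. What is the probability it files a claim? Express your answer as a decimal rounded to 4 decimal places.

P(C|R2) = 1 − 0.7799 = 0.2201.
P(C|R3) = 1 − 0.816 = 0.184.
P(C|R4) = 1 − 0.8785 = 0.1215.
P(C|R5) = 1 − 0.9455 = 0.0545.
P(C|R6) = 1 − 0.9822 = 0.0178.
P(C) = P(C|R1)·P(R1) + P(C|R2)·P(R2) + P(C|R3)·P(R3) + P(C|R4)·P(R4) + P(C|R5)·P(R5) + P(C|R6)·P(R6)
      = 0.1607·0.47 + 0.2201·0.07 + 0.184·0.15 + 0.1215·0.11 + 0.0545·0.06 + 0.0178·0.14
      = 0.075529 + 0.015407 + 0.0276 + 0.013365 + 0.00327 + 0.002492 = 0.137663

P(C) ≈ 0.1377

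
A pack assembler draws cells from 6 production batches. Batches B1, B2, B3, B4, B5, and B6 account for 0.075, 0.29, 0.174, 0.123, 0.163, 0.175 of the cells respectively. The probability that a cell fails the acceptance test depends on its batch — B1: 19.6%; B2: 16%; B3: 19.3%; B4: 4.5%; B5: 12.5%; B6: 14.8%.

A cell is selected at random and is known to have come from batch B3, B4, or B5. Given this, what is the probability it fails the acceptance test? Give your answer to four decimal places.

P(F|S) ≈ 0.1293

Let S = {B3, B4, B5}.
P(S) = 0.174 + 0.123 + 0.163 = 0.46.
P(F ∩ S) = 0.193·0.174 + 0.045·0.123 + 0.125·0.163 = 0.033582 + 0.005535 + 0.020375 = 0.059492.
P(F | S) = 0.059492 / 0.46 = 0.129330…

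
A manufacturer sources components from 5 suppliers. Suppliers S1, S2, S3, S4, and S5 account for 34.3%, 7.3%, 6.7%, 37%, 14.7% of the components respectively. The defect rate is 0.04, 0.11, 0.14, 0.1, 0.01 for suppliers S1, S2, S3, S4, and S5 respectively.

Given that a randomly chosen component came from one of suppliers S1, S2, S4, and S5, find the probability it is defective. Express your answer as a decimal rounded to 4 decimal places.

Let S = {S1, S2, S4, S5}.
P(S) = 0.343 + 0.073 + 0.37 + 0.147 = 0.933.
P(D ∩ S) = 0.04·0.343 + 0.11·0.073 + 0.1·0.37 + 0.01·0.147 = 0.01372 + 0.00803 + 0.037 + 0.00147 = 0.06022.
P(D | S) = 0.06022 / 0.933 = 0.064544…

P(D|S) ≈ 0.0645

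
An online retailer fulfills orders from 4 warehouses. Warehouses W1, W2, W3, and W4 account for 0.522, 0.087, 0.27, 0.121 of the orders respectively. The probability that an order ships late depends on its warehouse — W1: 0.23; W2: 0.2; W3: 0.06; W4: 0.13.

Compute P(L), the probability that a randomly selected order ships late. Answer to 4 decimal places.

By the law of total probability,
P(L) = P(L|W1)·P(W1) + P(L|W2)·P(W2) + P(L|W3)·P(W3) + P(L|W4)·P(W4)
      = 0.23·0.522 + 0.2·0.087 + 0.06·0.27 + 0.13·0.121
      = 0.12006 + 0.0174 + 0.0162 + 0.01573 = 0.16939

0.1694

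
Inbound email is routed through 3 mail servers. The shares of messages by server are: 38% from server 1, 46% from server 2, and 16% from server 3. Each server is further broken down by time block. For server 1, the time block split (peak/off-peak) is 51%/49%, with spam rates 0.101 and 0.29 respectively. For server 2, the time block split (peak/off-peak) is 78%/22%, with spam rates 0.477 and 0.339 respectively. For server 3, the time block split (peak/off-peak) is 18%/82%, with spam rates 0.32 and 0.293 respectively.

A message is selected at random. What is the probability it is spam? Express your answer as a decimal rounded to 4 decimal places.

0.3267

P(S|1) = 0.51·0.101 + 0.49·0.29 = 0.05151 + 0.1421 = 0.19361
P(S|2) = 0.78·0.477 + 0.22·0.339 = 0.37206 + 0.07458 = 0.44664
P(S|3) = 0.18·0.32 + 0.82·0.293 = 0.0576 + 0.24026 = 0.29786
By total probability over the outer partition,
P(S) = 0.38·0.19361 + 0.46·0.44664 + 0.16·0.29786
      = 0.0735718 + 0.2054544 + 0.0476576 = 0.3266838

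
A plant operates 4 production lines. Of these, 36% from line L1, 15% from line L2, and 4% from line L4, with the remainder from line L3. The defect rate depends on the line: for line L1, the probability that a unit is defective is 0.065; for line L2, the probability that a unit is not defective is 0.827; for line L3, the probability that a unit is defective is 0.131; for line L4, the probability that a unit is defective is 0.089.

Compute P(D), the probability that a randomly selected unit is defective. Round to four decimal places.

P(L3) = 1 − (0.36 + 0.15 + 0.04) = 0.45.
P(D|L2) = 1 − 0.827 = 0.173.
Summing over the partition,
P(D) = P(D|L1)·P(L1) + P(D|L2)·P(L2) + P(D|L3)·P(L3) + P(D|L4)·P(L4)
      = 0.065·0.36 + 0.173·0.15 + 0.131·0.45 + 0.089·0.04
      = 0.0234 + 0.02595 + 0.05895 + 0.00356 = 0.11186

P(D) ≈ 0.1119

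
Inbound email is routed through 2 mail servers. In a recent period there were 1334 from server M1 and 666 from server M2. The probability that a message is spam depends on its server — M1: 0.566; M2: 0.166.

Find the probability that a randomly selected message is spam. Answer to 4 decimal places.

Total: 1334 + 666 = 2000.
P(M1) = 1334/2000 = 0.667. P(M2) = 666/2000 = 0.333.
Summing over the partition,
P(S) = P(S|M1)·P(M1) + P(S|M2)·P(M2)
      = 0.566·0.667 + 0.166·0.333
      = 0.377522 + 0.055278 = 0.4328

P(S) ≈ 0.4328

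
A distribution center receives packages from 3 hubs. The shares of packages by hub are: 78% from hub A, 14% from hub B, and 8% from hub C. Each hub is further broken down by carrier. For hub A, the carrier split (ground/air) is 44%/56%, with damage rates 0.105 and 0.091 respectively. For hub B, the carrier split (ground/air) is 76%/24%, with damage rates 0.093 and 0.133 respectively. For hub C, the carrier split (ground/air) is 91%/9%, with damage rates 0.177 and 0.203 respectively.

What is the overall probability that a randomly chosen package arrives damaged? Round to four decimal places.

P(D|A) = 0.44·0.105 + 0.56·0.091 = 0.0462 + 0.05096 = 0.09716
P(D|B) = 0.76·0.093 + 0.24·0.133 = 0.07068 + 0.03192 = 0.1026
P(D|C) = 0.91·0.177 + 0.09·0.203 = 0.16107 + 0.01827 = 0.17934
By total probability over the outer partition,
P(D) = 0.78·0.09716 + 0.14·0.1026 + 0.08·0.17934
      = 0.0757848 + 0.014364 + 0.0143472 = 0.104496

0.1045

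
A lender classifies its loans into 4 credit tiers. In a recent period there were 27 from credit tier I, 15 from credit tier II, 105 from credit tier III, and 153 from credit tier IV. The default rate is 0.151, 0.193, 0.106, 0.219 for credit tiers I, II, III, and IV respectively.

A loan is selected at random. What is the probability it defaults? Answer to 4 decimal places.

Total: 27 + 15 + 105 + 153 = 300.
P(I) = 27/300 = 0.09. P(II) = 15/300 = 0.05. P(III) = 105/300 = 0.35. P(IV) = 153/300 = 0.51.
By the law of total probability,
P(D) = P(D|I)·P(I) + P(D|II)·P(II) + P(D|III)·P(III) + P(D|IV)·P(IV)
      = 0.151·0.09 + 0.193·0.05 + 0.106·0.35 + 0.219·0.51
      = 0.01359 + 0.00965 + 0.0371 + 0.11169 = 0.17203

0.1720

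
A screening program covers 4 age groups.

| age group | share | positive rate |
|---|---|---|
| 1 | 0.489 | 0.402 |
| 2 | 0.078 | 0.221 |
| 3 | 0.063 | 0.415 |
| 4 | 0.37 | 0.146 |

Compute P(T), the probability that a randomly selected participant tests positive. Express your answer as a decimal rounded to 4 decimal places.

0.2940

P(T) = P(T|1)·P(1) + P(T|2)·P(2) + P(T|3)·P(3) + P(T|4)·P(4)
      = 0.402·0.489 + 0.221·0.078 + 0.415·0.063 + 0.146·0.37
      = 0.196578 + 0.017238 + 0.026145 + 0.05402 = 0.293981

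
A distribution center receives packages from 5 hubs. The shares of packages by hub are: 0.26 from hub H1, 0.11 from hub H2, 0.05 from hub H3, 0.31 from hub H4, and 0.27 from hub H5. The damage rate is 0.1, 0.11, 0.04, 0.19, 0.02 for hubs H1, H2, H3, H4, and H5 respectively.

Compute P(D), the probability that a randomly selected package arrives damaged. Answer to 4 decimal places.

P(D) ≈ 0.1044

P(D) = P(D|H1)·P(H1) + P(D|H2)·P(H2) + P(D|H3)·P(H3) + P(D|H4)·P(H4) + P(D|H5)·P(H5)
      = 0.1·0.26 + 0.11·0.11 + 0.04·0.05 + 0.19·0.31 + 0.02·0.27
      = 0.026 + 0.0121 + 0.002 + 0.0589 + 0.0054 = 0.1044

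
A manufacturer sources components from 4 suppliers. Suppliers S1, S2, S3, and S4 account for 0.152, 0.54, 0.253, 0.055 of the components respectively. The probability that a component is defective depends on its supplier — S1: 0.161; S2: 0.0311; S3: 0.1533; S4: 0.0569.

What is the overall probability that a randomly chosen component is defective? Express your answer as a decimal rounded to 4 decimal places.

P(D) ≈ 0.0832

P(D) = P(D|S1)·P(S1) + P(D|S2)·P(S2) + P(D|S3)·P(S3) + P(D|S4)·P(S4)
      = 0.161·0.152 + 0.0311·0.54 + 0.1533·0.253 + 0.0569·0.055
      = 0.024472 + 0.016794 + 0.0387849 + 0.0031295 = 0.0831804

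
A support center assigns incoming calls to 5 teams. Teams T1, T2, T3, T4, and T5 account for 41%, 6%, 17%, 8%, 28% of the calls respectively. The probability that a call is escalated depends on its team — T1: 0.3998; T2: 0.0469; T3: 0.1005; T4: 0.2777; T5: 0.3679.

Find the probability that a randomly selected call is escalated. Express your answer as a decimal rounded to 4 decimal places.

0.3090

P(E) = P(E|T1)·P(T1) + P(E|T2)·P(T2) + P(E|T3)·P(T3) + P(E|T4)·P(T4) + P(E|T5)·P(T5)
      = 0.3998·0.41 + 0.0469·0.06 + 0.1005·0.17 + 0.2777·0.08 + 0.3679·0.28
      = 0.163918 + 0.002814 + 0.017085 + 0.022216 + 0.103012 = 0.309045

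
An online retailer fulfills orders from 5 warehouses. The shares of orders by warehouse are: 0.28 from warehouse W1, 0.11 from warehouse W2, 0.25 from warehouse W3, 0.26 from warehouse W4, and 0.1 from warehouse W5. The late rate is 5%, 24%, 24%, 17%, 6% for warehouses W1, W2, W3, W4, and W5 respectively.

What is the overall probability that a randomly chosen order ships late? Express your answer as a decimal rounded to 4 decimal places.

P(L) ≈ 0.1506

Using total probability over the partition,
P(L) = P(L|W1)·P(W1) + P(L|W2)·P(W2) + P(L|W3)·P(W3) + P(L|W4)·P(W4) + P(L|W5)·P(W5)
      = 0.05·0.28 + 0.24·0.11 + 0.24·0.25 + 0.17·0.26 + 0.06·0.1
      = 0.014 + 0.0264 + 0.06 + 0.0442 + 0.006 = 0.1506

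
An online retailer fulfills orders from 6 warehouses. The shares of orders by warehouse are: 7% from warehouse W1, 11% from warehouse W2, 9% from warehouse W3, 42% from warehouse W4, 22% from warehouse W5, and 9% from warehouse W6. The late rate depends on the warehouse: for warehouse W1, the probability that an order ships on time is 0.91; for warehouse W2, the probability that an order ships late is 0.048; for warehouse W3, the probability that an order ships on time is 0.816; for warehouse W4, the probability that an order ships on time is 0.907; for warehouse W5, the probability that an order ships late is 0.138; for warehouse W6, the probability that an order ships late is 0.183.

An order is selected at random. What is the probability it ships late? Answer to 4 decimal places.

P(L|W1) = 1 − 0.91 = 0.09.
P(L|W3) = 1 − 0.816 = 0.184.
P(L|W4) = 1 − 0.907 = 0.093.
P(L) = P(L|W1)·P(W1) + P(L|W2)·P(W2) + P(L|W3)·P(W3) + P(L|W4)·P(W4) + P(L|W5)·P(W5) + P(L|W6)·P(W6)
      = 0.09·0.07 + 0.048·0.11 + 0.184·0.09 + 0.093·0.42 + 0.138·0.22 + 0.183·0.09
      = 0.0063 + 0.00528 + 0.01656 + 0.03906 + 0.03036 + 0.01647 = 0.11403

0.1140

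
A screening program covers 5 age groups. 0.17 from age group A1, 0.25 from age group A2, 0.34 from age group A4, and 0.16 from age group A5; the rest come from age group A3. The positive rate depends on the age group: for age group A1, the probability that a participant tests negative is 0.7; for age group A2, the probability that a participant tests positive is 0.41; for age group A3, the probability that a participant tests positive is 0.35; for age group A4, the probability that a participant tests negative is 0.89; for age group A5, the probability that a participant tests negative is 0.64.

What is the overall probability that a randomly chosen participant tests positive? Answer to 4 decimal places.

P(A3) = 1 − (0.17 + 0.25 + 0.34 + 0.16) = 0.08.
P(T|A1) = 1 − 0.7 = 0.3.
P(T|A4) = 1 − 0.89 = 0.11.
P(T|A5) = 1 − 0.64 = 0.36.
Summing over the partition,
P(T) = P(T|A1)·P(A1) + P(T|A2)·P(A2) + P(T|A3)·P(A3) + P(T|A4)·P(A4) + P(T|A5)·P(A5)
      = 0.3·0.17 + 0.41·0.25 + 0.35·0.08 + 0.11·0.34 + 0.36·0.16
      = 0.051 + 0.1025 + 0.028 + 0.0374 + 0.0576 = 0.2765

0.2765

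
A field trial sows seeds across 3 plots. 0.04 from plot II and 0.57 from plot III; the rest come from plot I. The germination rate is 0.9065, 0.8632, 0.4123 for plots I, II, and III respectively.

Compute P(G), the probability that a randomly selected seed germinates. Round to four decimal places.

P(I) = 1 − (0.04 + 0.57) = 0.39.
Using total probability over the partition,
P(G) = P(G|I)·P(I) + P(G|II)·P(II) + P(G|III)·P(III)
      = 0.9065·0.39 + 0.8632·0.04 + 0.4123·0.57
      = 0.353535 + 0.034528 + 0.235011 = 0.623074

P(G) ≈ 0.6231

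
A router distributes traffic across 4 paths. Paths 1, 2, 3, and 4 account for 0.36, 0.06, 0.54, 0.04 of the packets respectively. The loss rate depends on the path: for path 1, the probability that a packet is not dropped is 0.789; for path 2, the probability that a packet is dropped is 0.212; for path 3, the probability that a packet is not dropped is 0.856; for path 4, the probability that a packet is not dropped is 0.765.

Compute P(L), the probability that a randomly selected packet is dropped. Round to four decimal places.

P(L) ≈ 0.1758

P(L|1) = 1 − 0.789 = 0.211.
P(L|3) = 1 − 0.856 = 0.144.
P(L|4) = 1 − 0.765 = 0.235.
Summing over the partition,
P(L) = P(L|1)·P(1) + P(L|2)·P(2) + P(L|3)·P(3) + P(L|4)·P(4)
      = 0.211·0.36 + 0.212·0.06 + 0.144·0.54 + 0.235·0.04
      = 0.07596 + 0.01272 + 0.07776 + 0.0094 = 0.17584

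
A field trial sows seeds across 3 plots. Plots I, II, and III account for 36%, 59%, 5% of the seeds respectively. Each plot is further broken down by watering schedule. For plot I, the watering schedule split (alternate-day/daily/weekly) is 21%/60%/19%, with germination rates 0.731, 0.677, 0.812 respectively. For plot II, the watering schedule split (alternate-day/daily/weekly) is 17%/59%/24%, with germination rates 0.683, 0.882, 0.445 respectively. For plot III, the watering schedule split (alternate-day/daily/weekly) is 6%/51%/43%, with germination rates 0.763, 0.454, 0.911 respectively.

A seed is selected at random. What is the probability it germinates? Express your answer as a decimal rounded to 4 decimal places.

0.7290

P(G|I) = 0.21·0.731 + 0.6·0.677 + 0.19·0.812 = 0.15351 + 0.4062 + 0.15428 = 0.71399
P(G|II) = 0.17·0.683 + 0.59·0.882 + 0.24·0.445 = 0.11611 + 0.52038 + 0.1068 = 0.74329
P(G|III) = 0.06·0.763 + 0.51·0.454 + 0.43·0.911 = 0.04578 + 0.23154 + 0.39173 = 0.66905
By total probability over the outer partition,
P(G) = 0.36·0.71399 + 0.59·0.74329 + 0.05·0.66905
      = 0.2570364 + 0.4385411 + 0.0334525 = 0.72903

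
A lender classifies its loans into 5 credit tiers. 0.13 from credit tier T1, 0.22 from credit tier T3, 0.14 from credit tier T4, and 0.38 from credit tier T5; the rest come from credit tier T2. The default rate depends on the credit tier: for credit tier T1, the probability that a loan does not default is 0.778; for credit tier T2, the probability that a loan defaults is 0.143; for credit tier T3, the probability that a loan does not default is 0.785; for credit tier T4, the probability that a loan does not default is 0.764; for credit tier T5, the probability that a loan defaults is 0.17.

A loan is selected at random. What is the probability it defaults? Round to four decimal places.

0.1924

P(T2) = 1 − (0.13 + 0.22 + 0.14 + 0.38) = 0.13.
P(D|T1) = 1 − 0.778 = 0.222.
P(D|T3) = 1 − 0.785 = 0.215.
P(D|T4) = 1 − 0.764 = 0.236.
By the law of total probability,
P(D) = P(D|T1)·P(T1) + P(D|T2)·P(T2) + P(D|T3)·P(T3) + P(D|T4)·P(T4) + P(D|T5)·P(T5)
      = 0.222·0.13 + 0.143·0.13 + 0.215·0.22 + 0.236·0.14 + 0.17·0.38
      = 0.02886 + 0.01859 + 0.0473 + 0.03304 + 0.0646 = 0.19239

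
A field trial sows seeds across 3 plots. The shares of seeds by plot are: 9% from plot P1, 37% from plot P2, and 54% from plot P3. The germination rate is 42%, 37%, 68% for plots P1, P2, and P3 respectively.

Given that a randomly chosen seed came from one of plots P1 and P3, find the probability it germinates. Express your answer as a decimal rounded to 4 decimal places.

0.6429

Let S = {P1, P3}.
P(S) = 0.09 + 0.54 = 0.63.
P(G ∩ S) = 0.42·0.09 + 0.68·0.54 = 0.0378 + 0.3672 = 0.405.
P(G | S) = 0.405 / 0.63 = 0.642857…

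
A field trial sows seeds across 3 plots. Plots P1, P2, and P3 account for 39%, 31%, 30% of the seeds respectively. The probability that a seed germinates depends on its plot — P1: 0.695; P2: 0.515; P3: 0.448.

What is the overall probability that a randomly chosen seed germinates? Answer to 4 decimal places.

0.5651

Using total probability over the partition,
P(G) = P(G|P1)·P(P1) + P(G|P2)·P(P2) + P(G|P3)·P(P3)
      = 0.695·0.39 + 0.515·0.31 + 0.448·0.3
      = 0.27105 + 0.15965 + 0.1344 = 0.5651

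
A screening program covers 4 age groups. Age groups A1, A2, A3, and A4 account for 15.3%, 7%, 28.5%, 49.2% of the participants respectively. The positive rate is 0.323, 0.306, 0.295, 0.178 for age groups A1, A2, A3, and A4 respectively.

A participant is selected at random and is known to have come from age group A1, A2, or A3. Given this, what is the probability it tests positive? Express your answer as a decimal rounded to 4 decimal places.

0.3049

Let S = {A1, A2, A3}.
P(S) = 0.153 + 0.07 + 0.285 = 0.508.
P(T ∩ S) = 0.323·0.153 + 0.306·0.07 + 0.295·0.285 = 0.049419 + 0.02142 + 0.084075 = 0.154914.
P(T | S) = 0.154914 / 0.508 = 0.304949…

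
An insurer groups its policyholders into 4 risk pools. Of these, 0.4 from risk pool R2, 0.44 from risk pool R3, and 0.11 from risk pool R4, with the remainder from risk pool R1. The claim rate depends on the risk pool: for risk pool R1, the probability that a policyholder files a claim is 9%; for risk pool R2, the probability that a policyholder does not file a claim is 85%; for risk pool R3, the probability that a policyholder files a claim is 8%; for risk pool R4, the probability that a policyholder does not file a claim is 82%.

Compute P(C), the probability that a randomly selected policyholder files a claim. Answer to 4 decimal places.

P(C) ≈ 0.1195

P(R1) = 1 − (0.4 + 0.44 + 0.11) = 0.05.
P(C|R2) = 1 − 0.85 = 0.15.
P(C|R4) = 1 − 0.82 = 0.18.
By the law of total probability,
P(C) = P(C|R1)·P(R1) + P(C|R2)·P(R2) + P(C|R3)·P(R3) + P(C|R4)·P(R4)
      = 0.09·0.05 + 0.15·0.4 + 0.08·0.44 + 0.18·0.11
      = 0.0045 + 0.06 + 0.0352 + 0.0198 = 0.1195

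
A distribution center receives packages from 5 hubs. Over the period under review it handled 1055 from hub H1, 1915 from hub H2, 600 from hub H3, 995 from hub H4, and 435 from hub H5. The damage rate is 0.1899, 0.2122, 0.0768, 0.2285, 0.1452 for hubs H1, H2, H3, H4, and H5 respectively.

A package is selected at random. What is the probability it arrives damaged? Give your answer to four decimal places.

Total: 1055 + 1915 + 600 + 995 + 435 = 5000.
P(H1) = 1055/5000 = 0.211. P(H2) = 1915/5000 = 0.383. P(H3) = 600/5000 = 0.12. P(H4) = 995/5000 = 0.199. P(H5) = 435/5000 = 0.087.
Using total probability over the partition,
P(D) = P(D|H1)·P(H1) + P(D|H2)·P(H2) + P(D|H3)·P(H3) + P(D|H4)·P(H4) + P(D|H5)·P(H5)
      = 0.1899·0.211 + 0.2122·0.383 + 0.0768·0.12 + 0.2285·0.199 + 0.1452·0.087
      = 0.0400689 + 0.0812726 + 0.009216 + 0.0454715 + 0.0126324 = 0.1886614

P(D) ≈ 0.1887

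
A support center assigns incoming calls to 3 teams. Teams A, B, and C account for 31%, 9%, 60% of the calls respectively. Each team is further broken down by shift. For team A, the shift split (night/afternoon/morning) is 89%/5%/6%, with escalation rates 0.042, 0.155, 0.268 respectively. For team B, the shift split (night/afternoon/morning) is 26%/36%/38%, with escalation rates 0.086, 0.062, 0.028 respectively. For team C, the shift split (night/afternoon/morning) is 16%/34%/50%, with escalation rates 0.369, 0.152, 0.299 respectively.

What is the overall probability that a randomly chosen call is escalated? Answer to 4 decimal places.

P(E|A) = 0.89·0.042 + 0.05·0.155 + 0.06·0.268 = 0.03738 + 0.00775 + 0.01608 = 0.06121
P(E|B) = 0.26·0.086 + 0.36·0.062 + 0.38·0.028 = 0.02236 + 0.02232 + 0.01064 = 0.05532
P(E|C) = 0.16·0.369 + 0.34·0.152 + 0.5·0.299 = 0.05904 + 0.05168 + 0.1495 = 0.26022
Then overall,
P(E) = 0.31·0.06121 + 0.09·0.05532 + 0.6·0.26022
      = 0.0189751 + 0.0049788 + 0.156132 = 0.1800859

P(E) ≈ 0.1801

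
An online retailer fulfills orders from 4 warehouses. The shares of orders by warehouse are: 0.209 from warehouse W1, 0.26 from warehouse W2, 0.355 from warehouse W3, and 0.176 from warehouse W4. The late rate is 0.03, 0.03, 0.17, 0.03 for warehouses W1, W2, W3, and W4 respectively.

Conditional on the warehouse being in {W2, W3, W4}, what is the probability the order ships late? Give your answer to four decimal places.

Let S = {W2, W3, W4}.
P(S) = 0.26 + 0.355 + 0.176 = 0.791.
P(L ∩ S) = 0.03·0.26 + 0.17·0.355 + 0.03·0.176 = 0.0078 + 0.06035 + 0.00528 = 0.07343.
P(L | S) = 0.07343 / 0.791 = 0.092832…

0.0928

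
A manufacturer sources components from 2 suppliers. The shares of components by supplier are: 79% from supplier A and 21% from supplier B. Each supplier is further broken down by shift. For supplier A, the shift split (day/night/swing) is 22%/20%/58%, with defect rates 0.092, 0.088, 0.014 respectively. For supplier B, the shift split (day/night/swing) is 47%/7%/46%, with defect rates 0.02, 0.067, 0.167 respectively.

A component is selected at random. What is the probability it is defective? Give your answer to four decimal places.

P(D|A) = 0.22·0.092 + 0.2·0.088 + 0.58·0.014 = 0.02024 + 0.0176 + 0.00812 = 0.04596
P(D|B) = 0.47·0.02 + 0.07·0.067 + 0.46·0.167 = 0.0094 + 0.00469 + 0.07682 = 0.09091
Then overall,
P(D) = 0.79·0.04596 + 0.21·0.09091
      = 0.0363084 + 0.0190911 = 0.0553995

P(D) ≈ 0.0554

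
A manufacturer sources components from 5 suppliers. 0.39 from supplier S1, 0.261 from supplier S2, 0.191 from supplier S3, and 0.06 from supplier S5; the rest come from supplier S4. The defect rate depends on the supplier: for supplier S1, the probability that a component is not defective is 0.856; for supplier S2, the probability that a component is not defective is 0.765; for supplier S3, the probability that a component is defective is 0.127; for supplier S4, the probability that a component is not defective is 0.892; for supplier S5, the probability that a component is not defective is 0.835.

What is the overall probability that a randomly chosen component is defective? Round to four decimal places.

P(S4) = 1 − (0.39 + 0.261 + 0.191 + 0.06) = 0.098.
P(D|S1) = 1 − 0.856 = 0.144.
P(D|S2) = 1 − 0.765 = 0.235.
P(D|S4) = 1 − 0.892 = 0.108.
P(D|S5) = 1 − 0.835 = 0.165.
P(D) = P(D|S1)·P(S1) + P(D|S2)·P(S2) + P(D|S3)·P(S3) + P(D|S4)·P(S4) + P(D|S5)·P(S5)
      = 0.144·0.39 + 0.235·0.261 + 0.127·0.191 + 0.108·0.098 + 0.165·0.06
      = 0.05616 + 0.061335 + 0.024257 + 0.010584 + 0.0099 = 0.162236

0.1622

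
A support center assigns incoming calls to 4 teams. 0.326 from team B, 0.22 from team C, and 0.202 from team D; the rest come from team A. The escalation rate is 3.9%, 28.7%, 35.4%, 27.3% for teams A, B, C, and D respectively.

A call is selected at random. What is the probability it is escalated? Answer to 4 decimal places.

P(A) = 1 − (0.326 + 0.22 + 0.202) = 0.252.
Using total probability over the partition,
P(E) = P(E|A)·P(A) + P(E|B)·P(B) + P(E|C)·P(C) + P(E|D)·P(D)
      = 0.039·0.252 + 0.287·0.326 + 0.354·0.22 + 0.273·0.202
      = 0.009828 + 0.093562 + 0.07788 + 0.055146 = 0.236416

0.2364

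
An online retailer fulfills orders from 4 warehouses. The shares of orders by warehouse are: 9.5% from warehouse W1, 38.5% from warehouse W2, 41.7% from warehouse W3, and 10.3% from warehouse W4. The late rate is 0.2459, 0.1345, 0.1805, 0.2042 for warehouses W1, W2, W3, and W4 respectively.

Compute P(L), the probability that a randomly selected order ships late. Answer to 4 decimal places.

0.1714

Using total probability over the partition,
P(L) = P(L|W1)·P(W1) + P(L|W2)·P(W2) + P(L|W3)·P(W3) + P(L|W4)·P(W4)
      = 0.2459·0.095 + 0.1345·0.385 + 0.1805·0.417 + 0.2042·0.103
      = 0.0233605 + 0.0517825 + 0.0752685 + 0.0210326 = 0.1714441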